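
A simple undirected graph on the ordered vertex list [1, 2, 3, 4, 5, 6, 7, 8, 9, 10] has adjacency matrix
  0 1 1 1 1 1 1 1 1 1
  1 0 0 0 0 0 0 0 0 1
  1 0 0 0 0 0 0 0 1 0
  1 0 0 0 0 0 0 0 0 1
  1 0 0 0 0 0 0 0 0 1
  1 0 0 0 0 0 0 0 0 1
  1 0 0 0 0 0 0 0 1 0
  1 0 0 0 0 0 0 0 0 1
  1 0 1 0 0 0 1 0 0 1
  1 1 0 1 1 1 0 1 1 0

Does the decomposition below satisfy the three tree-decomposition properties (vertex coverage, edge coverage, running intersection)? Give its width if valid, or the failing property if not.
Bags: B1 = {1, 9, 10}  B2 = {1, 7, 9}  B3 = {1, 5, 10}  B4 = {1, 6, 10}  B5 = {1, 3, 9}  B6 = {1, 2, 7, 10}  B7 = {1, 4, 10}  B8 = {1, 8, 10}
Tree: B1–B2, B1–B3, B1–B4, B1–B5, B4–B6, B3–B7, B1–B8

No — bags containing vertex 7 are not connected in the tree.

A tree decomposition must satisfy three properties: every vertex lies in some bag; for every edge, both endpoints lie together in some bag; and for every vertex, the bags containing it form a connected subtree. Here bags containing vertex 7 are not connected in the tree, so the decomposition is invalid.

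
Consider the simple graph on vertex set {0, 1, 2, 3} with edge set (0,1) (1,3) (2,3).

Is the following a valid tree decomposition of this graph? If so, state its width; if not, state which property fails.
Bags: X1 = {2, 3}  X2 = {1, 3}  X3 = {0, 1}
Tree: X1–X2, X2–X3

Yes; width 1.

Checking the three conditions: (i) the bags cover all of {0, 1, 2, 3}; (ii) for each edge, some bag contains both endpoints; (iii) the bags containing any fixed vertex form a subtree. All hold, so the decomposition is valid with width 2 − 1 = 1.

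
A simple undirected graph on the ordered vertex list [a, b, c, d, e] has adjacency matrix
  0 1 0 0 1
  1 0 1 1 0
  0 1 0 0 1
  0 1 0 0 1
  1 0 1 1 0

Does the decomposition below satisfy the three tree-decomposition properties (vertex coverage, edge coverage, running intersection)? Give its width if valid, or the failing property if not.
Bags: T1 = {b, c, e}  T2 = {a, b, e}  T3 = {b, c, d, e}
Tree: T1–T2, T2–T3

A tree decomposition must satisfy three properties: every vertex lies in some bag; for every edge, both endpoints lie together in some bag; and for every vertex, the bags containing it form a connected subtree. Here bags containing vertex c are not connected in the tree, so the decomposition is invalid.

No — bags containing vertex c are not connected in the tree.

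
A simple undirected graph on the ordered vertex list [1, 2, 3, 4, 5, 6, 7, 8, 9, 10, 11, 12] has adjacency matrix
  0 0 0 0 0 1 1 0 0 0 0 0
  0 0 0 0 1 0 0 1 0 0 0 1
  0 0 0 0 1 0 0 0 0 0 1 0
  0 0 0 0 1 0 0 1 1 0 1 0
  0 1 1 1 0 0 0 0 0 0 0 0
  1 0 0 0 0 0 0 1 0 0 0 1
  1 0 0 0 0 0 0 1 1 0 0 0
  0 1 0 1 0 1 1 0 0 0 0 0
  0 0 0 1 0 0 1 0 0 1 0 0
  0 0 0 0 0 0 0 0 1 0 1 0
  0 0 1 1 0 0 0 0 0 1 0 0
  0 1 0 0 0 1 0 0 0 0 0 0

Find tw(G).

3

A width-3 tree decomposition is:
Bags: B1 = {3, 5, 10, 11}  B2 = {4, 5, 10, 11}  B3 = {4, 5, 9, 10}  B4 = {2, 4, 5, 9}  B5 = {2, 4, 8, 9}  B6 = {2, 7, 8, 9}  B7 = {2, 7, 8, 12}  B8 = {6, 7, 8, 12}  B9 = {1, 6, 7, 12}
Tree: B1–B2, B2–B3, B3–B4, B4–B5, B5–B6, B6–B7, B7–B8, B8–B9
The largest bag has 4 vertices, giving width 3; this decomposition certifies tw(G) ≤ 3. For the lower bound: the 4 vertex sets {3,10,11}, {5}, {4}, {2,7,8,9} are disjoint, each induces a connected subgraph, and every pair is joined by at least one edge of G. Contracting each set to a single vertex therefore yields K_{4} as a minor, and since treewidth is minor-monotone, tw(G) ≥ tw(K_{4}) = 3. The upper and lower bounds meet at 3, so that is the treewidth.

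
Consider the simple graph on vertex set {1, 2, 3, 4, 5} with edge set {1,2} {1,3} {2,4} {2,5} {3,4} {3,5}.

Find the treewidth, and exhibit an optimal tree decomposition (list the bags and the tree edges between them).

The largest bag has 3 vertices, giving width 2; this decomposition certifies tw(G) ≤ 2. The edges 2–4–3–5–2 form a cycle, so G is not a tree and its treewidth is at least 2. Hence tw(G) = 2 exactly.

Treewidth 2.
One such decomposition:
Bags: B1 = {2, 3, 4}  B2 = {2, 3, 5}  B3 = {1, 2, 3}
Tree: B1–B2, B2–B3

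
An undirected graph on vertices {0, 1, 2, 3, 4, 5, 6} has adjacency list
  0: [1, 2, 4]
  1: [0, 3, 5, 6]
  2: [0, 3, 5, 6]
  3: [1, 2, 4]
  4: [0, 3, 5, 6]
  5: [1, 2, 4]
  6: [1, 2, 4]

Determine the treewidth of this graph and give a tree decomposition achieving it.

Treewidth 3.
One such decomposition:
Bags: B1 = {1, 2, 3, 4}  B2 = {1, 2, 4, 5}  B3 = {0, 1, 2, 4}  B4 = {1, 2, 4, 6}
Tree: B1–B2, B2–B3, B3–B4

Each bag holds 4 vertices, so the decomposition has width 3, which upper-bounds the treewidth. For the lower bound: the 4 vertex sets {3,4}, {2,5}, {1}, {0} are disjoint, each induces a connected subgraph, and every pair is joined by at least one edge of G. Contracting each set to a single vertex therefore yields K_{4} as a minor, and since treewidth is minor-monotone, tw(G) ≥ tw(K_{4}) = 3. The upper and lower bounds meet at 3, so that is the treewidth.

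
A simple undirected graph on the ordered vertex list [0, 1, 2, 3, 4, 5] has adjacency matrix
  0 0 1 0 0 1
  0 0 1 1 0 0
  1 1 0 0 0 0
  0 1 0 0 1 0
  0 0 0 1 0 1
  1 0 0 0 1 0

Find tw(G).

A width-2 tree decomposition is:
Bags: B1 = {0, 4, 5}  B2 = {0, 3, 4}  B3 = {0, 1, 3}  B4 = {0, 1, 2}
Tree: B1–B2, B2–B3, B3–B4
Each bag holds 3 vertices, so the decomposition has width 2, which upper-bounds the treewidth. The edges 0–5–4–3–1–2–0 form a cycle, so G is not a tree and its treewidth is at least 2. Combining the bounds, tw(G) = 2.

2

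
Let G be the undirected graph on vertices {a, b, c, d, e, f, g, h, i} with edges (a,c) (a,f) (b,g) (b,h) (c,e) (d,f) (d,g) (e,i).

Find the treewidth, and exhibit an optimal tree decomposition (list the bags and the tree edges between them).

Treewidth 1.
One optimal decomposition is:
Bags: B1 = {e, i}  B2 = {c, e}  B3 = {a, c}  B4 = {a, f}  B5 = {d, f}  B6 = {d, g}  B7 = {b, g}  B8 = {b, h}
Tree: B1–B2, B2–B3, B3–B4, B4–B5, B5–B6, B6–B7, B7–B8

The largest bag has 2 vertices, giving width 1; this decomposition certifies tw(G) ≤ 1. Any graph with an edge has treewidth ≥ 1, and G has the edge i–e. The upper and lower bounds meet at 1, so that is the treewidth.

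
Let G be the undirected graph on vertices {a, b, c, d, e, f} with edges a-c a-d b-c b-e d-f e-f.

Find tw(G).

2

A width-2 tree decomposition is:
Bags: B1 = {a, c, d}  B2 = {c, d, f}  B3 = {c, e, f}  B4 = {b, c, e}
Tree: B1–B2, B2–B3, B3–B4
Every bag has size at most 3, so the width is 3 − 1 = 2 and tw(G) ≤ 2. Since c–a–d–f–e–b–c is a cycle in G, G is not acyclic. Forests are exactly the graphs of treewidth ≤ 1, so tw(G) ≥ 2. Hence tw(G) = 2 exactly.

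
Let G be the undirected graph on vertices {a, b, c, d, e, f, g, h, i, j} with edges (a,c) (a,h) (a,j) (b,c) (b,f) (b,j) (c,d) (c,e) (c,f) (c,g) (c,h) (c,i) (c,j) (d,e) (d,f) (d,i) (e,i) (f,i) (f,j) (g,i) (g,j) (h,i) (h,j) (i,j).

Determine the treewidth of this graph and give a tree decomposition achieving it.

Every bag has size at most 4, so the width is 4 − 1 = 3 and tw(G) ≤ 3. For the lower bound, the 4 vertices {a, c, h, j} are pairwise adjacent, and any tree decomposition puts a clique entirely inside one bag — forcing width ≥ 3. The upper and lower bounds meet at 3, so that is the treewidth.

Treewidth 3.
Bags: B1 = {c, d, f, i}  B2 = {c, f, i, j}  B3 = {c, d, e, i}  B4 = {b, c, f, j}  B5 = {c, h, i, j}  B6 = {c, g, i, j}  B7 = {a, c, h, j}
Tree: B1–B2, B1–B3, B2–B4, B2–B5, B5–B6, B5–B7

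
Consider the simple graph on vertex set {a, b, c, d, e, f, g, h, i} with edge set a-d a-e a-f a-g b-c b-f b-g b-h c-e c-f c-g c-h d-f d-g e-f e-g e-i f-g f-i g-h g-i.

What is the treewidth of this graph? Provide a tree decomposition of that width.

Every bag has size at most 4, so the width is 4 − 1 = 3 and tw(G) ≤ 3. Conversely, {b, c, g, h} is a clique of size 4, and the vertices of any clique must share a bag in every tree decomposition; so some bag has ≥ 4 vertices and tw(G) ≥ 3. The upper and lower bounds meet at 3, so that is the treewidth.

Treewidth 3.
Bags: B1 = {a, e, f, g}  B2 = {e, f, g, i}  B3 = {a, d, f, g}  B4 = {c, e, f, g}  B5 = {b, c, f, g}  B6 = {b, c, g, h}
Tree: B1–B2, B1–B3, B2–B4, B4–B5, B5–B6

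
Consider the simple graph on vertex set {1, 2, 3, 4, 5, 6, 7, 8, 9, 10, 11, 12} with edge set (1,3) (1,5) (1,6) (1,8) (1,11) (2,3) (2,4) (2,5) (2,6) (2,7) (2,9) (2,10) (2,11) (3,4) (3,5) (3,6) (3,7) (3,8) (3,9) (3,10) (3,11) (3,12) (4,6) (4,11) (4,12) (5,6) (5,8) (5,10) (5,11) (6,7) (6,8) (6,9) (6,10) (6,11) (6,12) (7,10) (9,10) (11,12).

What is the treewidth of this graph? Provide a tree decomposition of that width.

The largest bag has 5 vertices, giving width 4; this decomposition certifies tw(G) ≤ 4. Conversely, {1, 3, 5, 6, 8} is a clique of size 5, and the vertices of any clique must share a bag in every tree decomposition; so some bag has ≥ 5 vertices and tw(G) ≥ 4. Combining the bounds, tw(G) = 4.

Treewidth 4.
One such decomposition:
Bags: B1 = {2, 3, 5, 6, 10}  B2 = {2, 3, 5, 6, 11}  B3 = {1, 3, 5, 6, 11}  B4 = {2, 3, 4, 6, 11}  B5 = {1, 3, 5, 6, 8}  B6 = {2, 3, 6, 9, 10}  B7 = {2, 3, 6, 7, 10}  B8 = {3, 4, 6, 11, 12}
Tree: B1–B2, B2–B3, B2–B4, B3–B5, B1–B6, B1–B7, B4–B8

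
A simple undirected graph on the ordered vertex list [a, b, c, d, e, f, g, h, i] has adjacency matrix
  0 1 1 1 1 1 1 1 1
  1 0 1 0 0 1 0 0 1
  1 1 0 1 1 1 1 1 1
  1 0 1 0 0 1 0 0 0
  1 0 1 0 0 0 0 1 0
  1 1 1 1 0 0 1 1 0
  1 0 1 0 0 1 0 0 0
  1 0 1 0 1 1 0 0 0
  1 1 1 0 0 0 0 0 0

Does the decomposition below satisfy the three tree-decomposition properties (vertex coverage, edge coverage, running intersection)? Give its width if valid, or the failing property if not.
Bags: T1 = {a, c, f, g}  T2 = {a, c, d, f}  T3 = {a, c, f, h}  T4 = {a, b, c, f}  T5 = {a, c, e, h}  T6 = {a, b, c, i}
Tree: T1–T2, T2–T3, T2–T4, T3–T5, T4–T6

Yes; width 3.

Every vertex of G appears in some bag (union = {a, b, c, d, e, f, g, h, i}); every edge is covered by a bag; and for each vertex v the set of bags containing v is connected in the bag tree. The decomposition is therefore valid. The largest bag has 4 vertices, so the width is 3.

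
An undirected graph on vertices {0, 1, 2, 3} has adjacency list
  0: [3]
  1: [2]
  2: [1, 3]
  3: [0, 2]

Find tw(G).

1

A width-1 tree decomposition is:
Bags: B1 = {0, 3}  B2 = {2, 3}  B3 = {1, 2}
Tree: B1–B2, B2–B3
Every bag has size at most 2, so the width is 2 − 1 = 1 and tw(G) ≤ 1. Any graph with an edge has treewidth ≥ 1, and G has the edge 0–3. Therefore the treewidth is 1.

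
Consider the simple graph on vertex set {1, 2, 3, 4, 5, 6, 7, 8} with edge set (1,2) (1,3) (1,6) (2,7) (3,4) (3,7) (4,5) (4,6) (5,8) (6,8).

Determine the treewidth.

A width-2 tree decomposition is:
Bags: B1 = {5, 6, 8}  B2 = {4, 5, 6}  B3 = {1, 4, 6}  B4 = {1, 3, 4}  B5 = {1, 2, 3}  B6 = {2, 3, 7}
Tree: B1–B2, B2–B3, B3–B4, B4–B5, B5–B6
Every bag has size at most 3, so the width is 3 − 1 = 2 and tw(G) ≤ 2. The edges 8–5–4–6–8 form a cycle, so G is not a tree and its treewidth is at least 2. Hence tw(G) = 2 exactly.

2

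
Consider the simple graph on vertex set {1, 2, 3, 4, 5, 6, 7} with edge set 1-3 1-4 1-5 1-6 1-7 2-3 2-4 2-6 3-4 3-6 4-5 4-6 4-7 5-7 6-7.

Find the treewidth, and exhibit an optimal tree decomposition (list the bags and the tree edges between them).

Treewidth 3.
Bags: B1 = {2, 3, 4, 6}  B2 = {1, 3, 4, 6}  B3 = {1, 4, 6, 7}  B4 = {1, 4, 5, 7}
Tree: B1–B2, B2–B3, B3–B4

The largest bag has 4 vertices, giving width 3; this decomposition certifies tw(G) ≤ 3. On the other hand G contains the 4-clique {1, 4, 5, 7}. A clique must lie in a single bag of any decomposition, so no decomposition can have width below 3. Combining the bounds, tw(G) = 3.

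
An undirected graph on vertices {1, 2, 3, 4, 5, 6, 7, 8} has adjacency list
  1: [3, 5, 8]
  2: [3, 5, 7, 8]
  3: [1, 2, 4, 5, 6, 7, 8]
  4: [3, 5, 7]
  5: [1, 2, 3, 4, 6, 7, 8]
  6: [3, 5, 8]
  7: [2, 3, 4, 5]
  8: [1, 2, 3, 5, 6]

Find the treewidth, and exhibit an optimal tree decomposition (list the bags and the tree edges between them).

Each bag holds 4 vertices, so the decomposition has width 3, which upper-bounds the treewidth. For the lower bound, the 4 vertices {1, 3, 5, 8} are pairwise adjacent, and any tree decomposition puts a clique entirely inside one bag — forcing width ≥ 3. Combining the bounds, tw(G) = 3.

Treewidth 3.
Bags: B1 = {3, 4, 5, 7}  B2 = {2, 3, 5, 7}  B3 = {2, 3, 5, 8}  B4 = {1, 3, 5, 8}  B5 = {3, 5, 6, 8}
Tree: B1–B2, B2–B3, B3–B4, B4–B5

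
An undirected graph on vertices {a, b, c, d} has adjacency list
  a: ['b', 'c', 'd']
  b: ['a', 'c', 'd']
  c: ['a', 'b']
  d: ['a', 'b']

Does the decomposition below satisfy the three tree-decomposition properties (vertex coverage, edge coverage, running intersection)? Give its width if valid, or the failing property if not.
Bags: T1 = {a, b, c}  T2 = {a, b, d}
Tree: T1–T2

Every vertex of G appears in some bag (union = {a, b, c, d}); every edge is covered by a bag; and for each vertex v the set of bags containing v is connected in the bag tree. The decomposition is therefore valid. The largest bag has 3 vertices, so the width is 2.

Yes; width 2.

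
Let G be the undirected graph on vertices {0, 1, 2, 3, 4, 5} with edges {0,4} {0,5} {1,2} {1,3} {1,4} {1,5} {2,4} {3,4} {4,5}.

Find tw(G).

2

A width-2 tree decomposition is:
Bags: B1 = {1, 3, 4}  B2 = {1, 4, 5}  B3 = {1, 2, 4}  B4 = {0, 4, 5}
Tree: B1–B2, B1–B3, B2–B4
Every bag has size at most 3, so the width is 3 − 1 = 2 and tw(G) ≤ 2. On the other hand G contains the 3-clique {0, 4, 5}. A clique must lie in a single bag of any decomposition, so no decomposition can have width below 2. Combining the bounds, tw(G) = 2.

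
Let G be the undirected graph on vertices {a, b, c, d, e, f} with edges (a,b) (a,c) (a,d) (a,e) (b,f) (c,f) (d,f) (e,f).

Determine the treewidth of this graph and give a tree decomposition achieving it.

Each bag holds 3 vertices, so the decomposition has width 2, which upper-bounds the treewidth. For the lower bound, G contains the cycle d–a–c–f–d, so G is not a forest; only forests have treewidth ≤ 1, hence tw(G) ≥ 2. Combining the bounds, tw(G) = 2.

Treewidth 2.
Bags: B1 = {a, d, f}  B2 = {a, c, f}  B3 = {a, b, f}  B4 = {a, e, f}
Tree: B1–B2, B2–B3, B3–B4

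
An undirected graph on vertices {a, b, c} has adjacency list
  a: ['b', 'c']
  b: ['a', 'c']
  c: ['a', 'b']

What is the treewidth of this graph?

2

A width-2 tree decomposition is:
Bags: B1 = {a, b, c}
Tree: (single bag)
A single bag containing all 3 vertices is trivially a valid decomposition of width 2. For the lower bound, the 3 vertices {a, b, c} are pairwise adjacent, and any tree decomposition puts a clique entirely inside one bag — forcing width ≥ 2. Combining the bounds, tw(G) = 2.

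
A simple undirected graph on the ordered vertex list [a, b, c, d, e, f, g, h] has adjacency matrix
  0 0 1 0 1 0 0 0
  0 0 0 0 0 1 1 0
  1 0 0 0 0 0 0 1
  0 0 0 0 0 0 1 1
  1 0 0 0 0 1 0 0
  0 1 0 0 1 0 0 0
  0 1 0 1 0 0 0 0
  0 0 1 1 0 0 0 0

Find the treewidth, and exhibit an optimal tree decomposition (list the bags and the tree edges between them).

Treewidth 2.
Bags: B1 = {b, f, g}  B2 = {e, f, g}  B3 = {a, e, g}  B4 = {a, c, g}  B5 = {c, g, h}  B6 = {d, g, h}
Tree: B1–B2, B2–B3, B3–B4, B4–B5, B5–B6

Every bag has size at most 3, so the width is 3 − 1 = 2 and tw(G) ≤ 2. Since g–b–f–e–a–c–h–d–g is a cycle in G, G is not acyclic. Forests are exactly the graphs of treewidth ≤ 1, so tw(G) ≥ 2. Therefore the treewidth is 2.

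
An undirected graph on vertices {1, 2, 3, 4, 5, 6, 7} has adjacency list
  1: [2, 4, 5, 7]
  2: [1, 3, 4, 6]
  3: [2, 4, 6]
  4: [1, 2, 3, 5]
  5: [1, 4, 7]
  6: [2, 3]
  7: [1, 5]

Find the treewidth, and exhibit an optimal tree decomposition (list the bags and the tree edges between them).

The largest bag has 3 vertices, giving width 2; this decomposition certifies tw(G) ≤ 2. Conversely, {1, 2, 4} is a clique of size 3, and the vertices of any clique must share a bag in every tree decomposition; so some bag has ≥ 3 vertices and tw(G) ≥ 2. Hence tw(G) = 2 exactly.

Treewidth 2.
Bags: B1 = {1, 2, 4}  B2 = {1, 4, 5}  B3 = {1, 5, 7}  B4 = {2, 3, 4}  B5 = {2, 3, 6}
Tree: B1–B2, B2–B3, B1–B4, B4–B5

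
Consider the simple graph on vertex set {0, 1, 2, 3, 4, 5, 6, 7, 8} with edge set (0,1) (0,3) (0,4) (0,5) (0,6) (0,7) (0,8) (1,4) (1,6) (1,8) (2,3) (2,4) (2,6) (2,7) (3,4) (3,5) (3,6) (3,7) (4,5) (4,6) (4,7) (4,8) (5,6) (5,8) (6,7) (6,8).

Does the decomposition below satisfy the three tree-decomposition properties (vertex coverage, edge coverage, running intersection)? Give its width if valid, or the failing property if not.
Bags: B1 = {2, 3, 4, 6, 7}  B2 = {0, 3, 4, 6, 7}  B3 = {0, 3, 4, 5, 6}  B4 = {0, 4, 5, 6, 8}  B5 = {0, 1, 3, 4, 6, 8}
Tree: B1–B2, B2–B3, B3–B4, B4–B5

No — bags containing vertex 3 are not connected in the tree.

A tree decomposition must satisfy three properties: every vertex lies in some bag; for every edge, both endpoints lie together in some bag; and for every vertex, the bags containing it form a connected subtree. Here bags containing vertex 3 are not connected in the tree, so the decomposition is invalid.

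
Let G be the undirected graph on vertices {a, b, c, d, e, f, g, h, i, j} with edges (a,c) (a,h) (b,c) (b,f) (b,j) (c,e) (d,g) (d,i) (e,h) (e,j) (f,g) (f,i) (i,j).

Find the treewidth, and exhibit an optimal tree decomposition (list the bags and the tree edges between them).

Treewidth 2.
One optimal decomposition is:
Bags: B1 = {a, e, h}  B2 = {a, c, e}  B3 = {c, e, j}  B4 = {b, c, j}  B5 = {b, i, j}  B6 = {b, f, i}  B7 = {d, f, i}  B8 = {d, f, g}
Tree: B1–B2, B2–B3, B3–B4, B4–B5, B5–B6, B6–B7, B7–B8

The largest bag has 3 vertices, giving width 2; this decomposition certifies tw(G) ≤ 2. For the lower bound, G contains the cycle h–a–c–e–h, so G is not a forest; only forests have treewidth ≤ 1, hence tw(G) ≥ 2. Hence tw(G) = 2 exactly.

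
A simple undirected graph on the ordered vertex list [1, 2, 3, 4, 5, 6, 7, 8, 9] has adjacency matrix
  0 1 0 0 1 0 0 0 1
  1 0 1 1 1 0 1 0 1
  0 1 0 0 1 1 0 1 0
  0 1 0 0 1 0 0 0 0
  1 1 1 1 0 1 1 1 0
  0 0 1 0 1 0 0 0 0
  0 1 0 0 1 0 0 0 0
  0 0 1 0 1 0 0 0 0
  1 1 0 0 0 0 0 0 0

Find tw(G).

A width-2 tree decomposition is:
Bags: B1 = {2, 5, 7}  B2 = {2, 3, 5}  B3 = {2, 4, 5}  B4 = {3, 5, 6}  B5 = {1, 2, 5}  B6 = {3, 5, 8}  B7 = {1, 2, 9}
Tree: B1–B2, B1–B3, B2–B4, B2–B5, B4–B6, B5–B7
Every bag has size at most 3, so the width is 3 − 1 = 2 and tw(G) ≤ 2. Conversely, {1, 2, 9} is a clique of size 3, and the vertices of any clique must share a bag in every tree decomposition; so some bag has ≥ 3 vertices and tw(G) ≥ 2. The upper and lower bounds meet at 2, so that is the treewidth.

2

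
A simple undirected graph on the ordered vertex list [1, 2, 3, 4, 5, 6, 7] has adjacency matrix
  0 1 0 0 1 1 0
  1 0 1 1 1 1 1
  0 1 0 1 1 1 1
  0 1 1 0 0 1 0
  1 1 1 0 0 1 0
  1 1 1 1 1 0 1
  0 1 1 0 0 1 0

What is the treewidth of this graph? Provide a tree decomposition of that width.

The largest bag has 4 vertices, giving width 3; this decomposition certifies tw(G) ≤ 3. For the lower bound, the 4 vertices {1, 2, 5, 6} are pairwise adjacent, and any tree decomposition puts a clique entirely inside one bag — forcing width ≥ 3. Combining the bounds, tw(G) = 3.

Treewidth 3.
One optimal decomposition is:
Bags: B1 = {2, 3, 6, 7}  B2 = {2, 3, 5, 6}  B3 = {1, 2, 5, 6}  B4 = {2, 3, 4, 6}
Tree: B1–B2, B2–B3, B2–B4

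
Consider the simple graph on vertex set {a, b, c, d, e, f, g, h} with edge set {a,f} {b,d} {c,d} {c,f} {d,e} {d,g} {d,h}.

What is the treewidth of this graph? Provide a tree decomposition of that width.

Every bag has size at most 2, so the width is 2 − 1 = 1 and tw(G) ≤ 1. G has an edge, so its treewidth is at least 1. Hence tw(G) = 1 exactly.

Treewidth 1.
One optimal decomposition is:
Bags: B1 = {c, d}  B2 = {d, h}  B3 = {d, g}  B4 = {b, d}  B5 = {c, f}  B6 = {a, f}  B7 = {d, e}
Tree: B1–B2, B1–B3, B2–B4, B1–B5, B5–B6, B2–B7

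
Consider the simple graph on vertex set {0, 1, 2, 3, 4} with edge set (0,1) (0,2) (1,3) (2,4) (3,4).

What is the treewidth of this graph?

A width-2 tree decomposition is:
Bags: B1 = {0, 1, 2}  B2 = {1, 2, 3}  B3 = {2, 3, 4}
Tree: B1–B2, B2–B3
Each bag holds 3 vertices, so the decomposition has width 2, which upper-bounds the treewidth. The edges 2–0–1–3–4–2 form a cycle, so G is not a tree and its treewidth is at least 2. Combining the bounds, tw(G) = 2.

2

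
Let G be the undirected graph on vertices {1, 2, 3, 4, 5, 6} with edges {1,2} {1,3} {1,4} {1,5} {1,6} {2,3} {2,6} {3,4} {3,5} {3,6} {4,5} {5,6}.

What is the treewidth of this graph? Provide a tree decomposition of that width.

Treewidth 3.
One optimal decomposition is:
Bags: B1 = {1, 3, 5, 6}  B2 = {1, 3, 4, 5}  B3 = {1, 2, 3, 6}
Tree: B1–B2, B1–B3

The largest bag has 4 vertices, giving width 3; this decomposition certifies tw(G) ≤ 3. On the other hand G contains the 4-clique {1, 2, 3, 6}. A clique must lie in a single bag of any decomposition, so no decomposition can have width below 3. Therefore the treewidth is 3.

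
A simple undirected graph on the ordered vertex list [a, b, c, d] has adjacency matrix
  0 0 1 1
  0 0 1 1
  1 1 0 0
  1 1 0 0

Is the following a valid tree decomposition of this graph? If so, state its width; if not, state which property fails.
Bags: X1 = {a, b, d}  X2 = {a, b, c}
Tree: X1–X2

Yes; width 2.

Every vertex of G appears in some bag (union = {a, b, c, d}); every edge is covered by a bag; and for each vertex v the set of bags containing v is connected in the bag tree. The decomposition is therefore valid. The largest bag has 3 vertices, so the width is 2.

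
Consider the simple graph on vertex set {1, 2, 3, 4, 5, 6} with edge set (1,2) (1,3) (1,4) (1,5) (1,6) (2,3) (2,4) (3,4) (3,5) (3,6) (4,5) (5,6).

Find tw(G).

A width-3 tree decomposition is:
Bags: B1 = {1, 3, 5, 6}  B2 = {1, 3, 4, 5}  B3 = {1, 2, 3, 4}
Tree: B1–B2, B2–B3
The largest bag has 4 vertices, giving width 3; this decomposition certifies tw(G) ≤ 3. Conversely, {1, 2, 3, 4} is a clique of size 4, and the vertices of any clique must share a bag in every tree decomposition; so some bag has ≥ 4 vertices and tw(G) ≥ 3. The upper and lower bounds meet at 3, so that is the treewidth.

3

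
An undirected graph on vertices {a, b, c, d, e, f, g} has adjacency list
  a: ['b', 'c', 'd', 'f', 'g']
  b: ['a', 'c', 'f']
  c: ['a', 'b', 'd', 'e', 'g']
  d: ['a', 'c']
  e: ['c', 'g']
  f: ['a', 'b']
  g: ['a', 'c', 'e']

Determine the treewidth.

2

A width-2 tree decomposition is:
Bags: B1 = {a, b, f}  B2 = {a, b, c}  B3 = {a, c, d}  B4 = {a, c, g}  B5 = {c, e, g}
Tree: B1–B2, B2–B3, B2–B4, B4–B5
Each bag holds 3 vertices, so the decomposition has width 2, which upper-bounds the treewidth. On the other hand G contains the 3-clique {c, e, g}. A clique must lie in a single bag of any decomposition, so no decomposition can have width below 2. Combining the bounds, tw(G) = 2.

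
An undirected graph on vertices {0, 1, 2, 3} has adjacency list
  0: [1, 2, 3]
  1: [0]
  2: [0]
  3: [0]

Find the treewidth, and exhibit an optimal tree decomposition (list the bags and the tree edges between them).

Each bag holds 2 vertices, so the decomposition has width 1, which upper-bounds the treewidth. Any graph with an edge has treewidth ≥ 1, and G has the edge 3–0. The upper and lower bounds meet at 1, so that is the treewidth.

Treewidth 1.
One such decomposition:
Bags: B1 = {0, 3}  B2 = {0, 1}  B3 = {0, 2}
Tree: B1–B2, B2–B3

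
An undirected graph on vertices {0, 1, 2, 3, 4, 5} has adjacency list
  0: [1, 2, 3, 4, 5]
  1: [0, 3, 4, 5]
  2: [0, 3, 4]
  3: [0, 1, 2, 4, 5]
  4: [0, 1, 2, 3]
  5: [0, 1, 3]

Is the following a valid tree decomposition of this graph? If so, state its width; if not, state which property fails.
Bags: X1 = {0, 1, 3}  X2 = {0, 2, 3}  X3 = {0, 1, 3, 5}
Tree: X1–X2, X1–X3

No — vertex 4 appears in no bag.

A tree decomposition must satisfy three properties: every vertex lies in some bag; for every edge, both endpoints lie together in some bag; and for every vertex, the bags containing it form a connected subtree. Here vertex 4 appears in no bag, so the decomposition is invalid.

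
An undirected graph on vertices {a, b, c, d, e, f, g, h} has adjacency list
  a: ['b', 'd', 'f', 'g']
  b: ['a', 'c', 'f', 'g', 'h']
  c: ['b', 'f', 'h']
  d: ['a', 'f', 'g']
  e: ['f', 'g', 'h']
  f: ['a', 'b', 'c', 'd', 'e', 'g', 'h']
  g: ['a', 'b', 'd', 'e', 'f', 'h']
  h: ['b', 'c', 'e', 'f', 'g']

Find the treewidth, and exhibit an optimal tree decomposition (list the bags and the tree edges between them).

Every bag has size at most 4, so the width is 4 − 1 = 3 and tw(G) ≤ 3. Conversely, {a, d, f, g} is a clique of size 4, and the vertices of any clique must share a bag in every tree decomposition; so some bag has ≥ 4 vertices and tw(G) ≥ 3. Hence tw(G) = 3 exactly.

Treewidth 3.
One optimal decomposition is:
Bags: B1 = {a, b, f, g}  B2 = {b, f, g, h}  B3 = {e, f, g, h}  B4 = {a, d, f, g}  B5 = {b, c, f, h}
Tree: B1–B2, B2–B3, B1–B4, B2–B5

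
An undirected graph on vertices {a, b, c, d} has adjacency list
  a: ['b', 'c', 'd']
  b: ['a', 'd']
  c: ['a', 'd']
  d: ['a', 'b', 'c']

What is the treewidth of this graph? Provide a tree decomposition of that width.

Each bag holds 3 vertices, so the decomposition has width 2, which upper-bounds the treewidth. Conversely, {a, c, d} is a clique of size 3, and the vertices of any clique must share a bag in every tree decomposition; so some bag has ≥ 3 vertices and tw(G) ≥ 2. Hence tw(G) = 2 exactly.

Treewidth 2.
One such decomposition:
Bags: B1 = {a, c, d}  B2 = {a, b, d}
Tree: B1–B2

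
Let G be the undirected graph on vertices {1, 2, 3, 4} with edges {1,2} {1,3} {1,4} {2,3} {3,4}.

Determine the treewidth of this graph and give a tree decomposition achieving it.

Each bag holds 3 vertices, so the decomposition has width 2, which upper-bounds the treewidth. On the other hand G contains the 3-clique {1, 2, 3}. A clique must lie in a single bag of any decomposition, so no decomposition can have width below 2. Hence tw(G) = 2 exactly.

Treewidth 2.
One optimal decomposition is:
Bags: B1 = {1, 3, 4}  B2 = {1, 2, 3}
Tree: B1–B2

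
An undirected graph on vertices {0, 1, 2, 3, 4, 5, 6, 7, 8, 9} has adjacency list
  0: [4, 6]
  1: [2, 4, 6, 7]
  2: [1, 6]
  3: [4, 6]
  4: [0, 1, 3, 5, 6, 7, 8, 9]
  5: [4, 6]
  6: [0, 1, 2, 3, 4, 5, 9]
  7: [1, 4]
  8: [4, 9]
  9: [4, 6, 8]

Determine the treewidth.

2

A width-2 tree decomposition is:
Bags: B1 = {1, 2, 6}  B2 = {1, 4, 6}  B3 = {4, 6, 9}  B4 = {0, 4, 6}  B5 = {1, 4, 7}  B6 = {3, 4, 6}  B7 = {4, 8, 9}  B8 = {4, 5, 6}
Tree: B1–B2, B2–B3, B3–B4, B2–B5, B2–B6, B3–B7, B2–B8
Every bag has size at most 3, so the width is 3 − 1 = 2 and tw(G) ≤ 2. For the lower bound, the 3 vertices {1, 2, 6} are pairwise adjacent, and any tree decomposition puts a clique entirely inside one bag — forcing width ≥ 2. Therefore the treewidth is 2.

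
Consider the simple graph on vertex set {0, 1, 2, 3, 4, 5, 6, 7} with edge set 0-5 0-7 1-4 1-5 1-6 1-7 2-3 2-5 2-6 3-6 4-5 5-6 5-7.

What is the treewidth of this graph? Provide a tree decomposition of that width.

Treewidth 2.
Bags: B1 = {1, 5, 7}  B2 = {0, 5, 7}  B3 = {1, 5, 6}  B4 = {2, 5, 6}  B5 = {1, 4, 5}  B6 = {2, 3, 6}
Tree: B1–B2, B1–B3, B3–B4, B3–B5, B4–B6

Every bag has size at most 3, so the width is 3 − 1 = 2 and tw(G) ≤ 2. For the lower bound, the 3 vertices {2, 3, 6} are pairwise adjacent, and any tree decomposition puts a clique entirely inside one bag — forcing width ≥ 2. Therefore the treewidth is 2.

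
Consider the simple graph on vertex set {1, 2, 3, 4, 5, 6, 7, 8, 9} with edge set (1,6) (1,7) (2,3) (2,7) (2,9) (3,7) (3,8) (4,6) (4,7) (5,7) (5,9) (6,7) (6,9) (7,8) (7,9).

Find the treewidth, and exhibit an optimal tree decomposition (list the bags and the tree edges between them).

Treewidth 2.
Bags: B1 = {6, 7, 9}  B2 = {4, 6, 7}  B3 = {2, 7, 9}  B4 = {5, 7, 9}  B5 = {2, 3, 7}  B6 = {1, 6, 7}  B7 = {3, 7, 8}
Tree: B1–B2, B1–B3, B3–B4, B3–B5, B1–B6, B5–B7

Each bag holds 3 vertices, so the decomposition has width 2, which upper-bounds the treewidth. Conversely, {2, 7, 9} is a clique of size 3, and the vertices of any clique must share a bag in every tree decomposition; so some bag has ≥ 3 vertices and tw(G) ≥ 2. The upper and lower bounds meet at 2, so that is the treewidth.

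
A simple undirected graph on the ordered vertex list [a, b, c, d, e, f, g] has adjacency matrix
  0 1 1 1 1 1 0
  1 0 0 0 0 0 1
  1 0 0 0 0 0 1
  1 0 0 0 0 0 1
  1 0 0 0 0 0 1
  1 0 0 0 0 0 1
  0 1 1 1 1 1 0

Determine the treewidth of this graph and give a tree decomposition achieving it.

Treewidth 2.
One such decomposition:
Bags: B1 = {a, c, g}  B2 = {a, f, g}  B3 = {a, b, g}  B4 = {a, e, g}  B5 = {a, d, g}
Tree: B1–B2, B2–B3, B3–B4, B4–B5

Each bag holds 3 vertices, so the decomposition has width 2, which upper-bounds the treewidth. Since a–c–g–f–a is a cycle in G, G is not acyclic. Forests are exactly the graphs of treewidth ≤ 1, so tw(G) ≥ 2. Therefore the treewidth is 2.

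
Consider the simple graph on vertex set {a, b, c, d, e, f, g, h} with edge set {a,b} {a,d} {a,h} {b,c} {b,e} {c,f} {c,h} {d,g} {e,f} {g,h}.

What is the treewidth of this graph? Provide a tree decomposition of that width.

Each bag holds 3 vertices, so the decomposition has width 2, which upper-bounds the treewidth. The edges f–e–b–c–f form a cycle, so G is not a tree and its treewidth is at least 2. Combining the bounds, tw(G) = 2.

Treewidth 2.
Bags: B1 = {c, e, f}  B2 = {b, c, e}  B3 = {b, c, h}  B4 = {a, b, h}  B5 = {a, g, h}  B6 = {a, d, g}
Tree: B1–B2, B2–B3, B3–B4, B4–B5, B5–B6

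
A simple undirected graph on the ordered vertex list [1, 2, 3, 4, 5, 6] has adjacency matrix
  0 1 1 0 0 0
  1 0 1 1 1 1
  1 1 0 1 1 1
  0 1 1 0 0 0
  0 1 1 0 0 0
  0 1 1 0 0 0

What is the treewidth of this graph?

A width-2 tree decomposition is:
Bags: B1 = {2, 3, 6}  B2 = {2, 3, 4}  B3 = {2, 3, 5}  B4 = {1, 2, 3}
Tree: B1–B2, B1–B3, B3–B4
The largest bag has 3 vertices, giving width 2; this decomposition certifies tw(G) ≤ 2. On the other hand G contains the 3-clique {1, 2, 3}. A clique must lie in a single bag of any decomposition, so no decomposition can have width below 2. Hence tw(G) = 2 exactly.

2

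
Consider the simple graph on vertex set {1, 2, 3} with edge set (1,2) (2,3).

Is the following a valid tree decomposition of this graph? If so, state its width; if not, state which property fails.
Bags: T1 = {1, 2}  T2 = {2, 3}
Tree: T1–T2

Every vertex of G appears in some bag (union = {1, 2, 3}); every edge is covered by a bag; and for each vertex v the set of bags containing v is connected in the bag tree. The decomposition is therefore valid. The largest bag has 2 vertices, so the width is 1.

Yes; width 1.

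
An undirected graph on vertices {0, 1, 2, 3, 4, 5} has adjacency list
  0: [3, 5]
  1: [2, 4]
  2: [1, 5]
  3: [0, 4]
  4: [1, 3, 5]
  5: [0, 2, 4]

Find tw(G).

A width-2 tree decomposition is:
Bags: B1 = {0, 3, 5}  B2 = {3, 4, 5}  B3 = {2, 4, 5}  B4 = {1, 2, 4}
Tree: B1–B2, B2–B3, B3–B4
Every bag has size at most 3, so the width is 3 − 1 = 2 and tw(G) ≤ 2. The edges 0–3–4–5–0 form a cycle, so G is not a tree and its treewidth is at least 2. Combining the bounds, tw(G) = 2.

2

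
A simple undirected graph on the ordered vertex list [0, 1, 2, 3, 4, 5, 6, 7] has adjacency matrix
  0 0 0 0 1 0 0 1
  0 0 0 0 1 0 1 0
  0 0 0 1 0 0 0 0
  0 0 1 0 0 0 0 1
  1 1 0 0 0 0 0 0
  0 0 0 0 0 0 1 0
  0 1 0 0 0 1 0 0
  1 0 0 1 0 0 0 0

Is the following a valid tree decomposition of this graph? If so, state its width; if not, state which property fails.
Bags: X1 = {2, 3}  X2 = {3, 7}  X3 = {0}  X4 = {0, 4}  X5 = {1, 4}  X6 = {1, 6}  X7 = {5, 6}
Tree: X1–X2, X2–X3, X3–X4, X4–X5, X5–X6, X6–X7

A tree decomposition must satisfy three properties: every vertex lies in some bag; for every edge, both endpoints lie together in some bag; and for every vertex, the bags containing it form a connected subtree. Here edge (7,0) lies in no bag, so the decomposition is invalid.

No — edge (7,0) lies in no bag.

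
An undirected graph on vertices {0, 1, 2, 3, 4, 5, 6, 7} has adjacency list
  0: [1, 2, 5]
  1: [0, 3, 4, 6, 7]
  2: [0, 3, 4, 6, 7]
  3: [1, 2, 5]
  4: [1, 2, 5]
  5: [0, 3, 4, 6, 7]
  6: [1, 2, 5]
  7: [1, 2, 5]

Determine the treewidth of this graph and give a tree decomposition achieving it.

Every bag has size at most 4, so the width is 4 − 1 = 3 and tw(G) ≤ 3. For the lower bound: the 4 vertex sets {0,5}, {1,7}, {2}, {4} are disjoint, each induces a connected subgraph, and every pair is joined by at least one edge of G. Contracting each set to a single vertex therefore yields K_{4} as a minor, and since treewidth is minor-monotone, tw(G) ≥ tw(K_{4}) = 3. Combining the bounds, tw(G) = 3.

Treewidth 3.
Bags: B1 = {0, 1, 2, 5}  B2 = {1, 2, 5, 7}  B3 = {1, 2, 4, 5}  B4 = {1, 2, 5, 6}  B5 = {1, 2, 3, 5}
Tree: B1–B2, B2–B3, B3–B4, B4–B5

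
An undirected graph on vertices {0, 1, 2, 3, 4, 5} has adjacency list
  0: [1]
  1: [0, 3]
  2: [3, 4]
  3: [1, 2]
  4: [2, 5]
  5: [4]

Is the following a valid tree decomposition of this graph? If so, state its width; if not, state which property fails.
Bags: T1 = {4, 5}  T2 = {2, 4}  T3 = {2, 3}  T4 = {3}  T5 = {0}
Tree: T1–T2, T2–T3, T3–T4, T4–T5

No — vertex 1 appears in no bag.

A tree decomposition must satisfy three properties: every vertex lies in some bag; for every edge, both endpoints lie together in some bag; and for every vertex, the bags containing it form a connected subtree. Here vertex 1 appears in no bag, so the decomposition is invalid.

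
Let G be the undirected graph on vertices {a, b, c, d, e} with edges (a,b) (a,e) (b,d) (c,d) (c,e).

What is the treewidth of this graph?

2

A width-2 tree decomposition is:
Bags: B1 = {b, c, d}  B2 = {a, b, c}  B3 = {a, c, e}
Tree: B1–B2, B2–B3
The largest bag has 3 vertices, giving width 2; this decomposition certifies tw(G) ≤ 2. The edges c–d–b–a–e–c form a cycle, so G is not a tree and its treewidth is at least 2. Therefore the treewidth is 2.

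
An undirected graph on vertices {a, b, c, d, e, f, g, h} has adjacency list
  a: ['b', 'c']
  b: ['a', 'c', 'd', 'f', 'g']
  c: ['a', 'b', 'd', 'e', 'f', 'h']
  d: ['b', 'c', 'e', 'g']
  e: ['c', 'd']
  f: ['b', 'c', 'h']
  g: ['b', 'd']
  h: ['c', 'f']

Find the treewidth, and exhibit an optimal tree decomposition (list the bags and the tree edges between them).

The largest bag has 3 vertices, giving width 2; this decomposition certifies tw(G) ≤ 2. On the other hand G contains the 3-clique {b, d, g}. A clique must lie in a single bag of any decomposition, so no decomposition can have width below 2. Combining the bounds, tw(G) = 2.

Treewidth 2.
Bags: B1 = {c, f, h}  B2 = {b, c, f}  B3 = {b, c, d}  B4 = {b, d, g}  B5 = {a, b, c}  B6 = {c, d, e}
Tree: B1–B2, B2–B3, B3–B4, B2–B5, B3–B6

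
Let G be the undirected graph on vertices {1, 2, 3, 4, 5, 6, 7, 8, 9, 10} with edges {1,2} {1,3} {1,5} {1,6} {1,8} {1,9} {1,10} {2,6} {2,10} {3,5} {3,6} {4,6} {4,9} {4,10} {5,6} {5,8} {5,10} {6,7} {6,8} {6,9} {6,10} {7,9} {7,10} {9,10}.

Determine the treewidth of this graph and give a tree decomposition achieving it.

Each bag holds 4 vertices, so the decomposition has width 3, which upper-bounds the treewidth. On the other hand G contains the 4-clique {1, 6, 9, 10}. A clique must lie in a single bag of any decomposition, so no decomposition can have width below 3. Therefore the treewidth is 3.

Treewidth 3.
One such decomposition:
Bags: B1 = {1, 6, 9, 10}  B2 = {1, 5, 6, 10}  B3 = {1, 3, 5, 6}  B4 = {1, 2, 6, 10}  B5 = {4, 6, 9, 10}  B6 = {1, 5, 6, 8}  B7 = {6, 7, 9, 10}
Tree: B1–B2, B2–B3, B1–B4, B1–B5, B2–B6, B5–B7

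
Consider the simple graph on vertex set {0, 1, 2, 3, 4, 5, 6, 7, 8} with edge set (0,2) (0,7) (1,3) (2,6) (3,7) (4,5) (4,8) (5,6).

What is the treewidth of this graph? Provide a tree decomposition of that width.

Each bag holds 2 vertices, so the decomposition has width 1, which upper-bounds the treewidth. Since G has at least one edge (e.g. 8–4), it is not an edgeless graph, so tw(G) ≥ 1. Therefore the treewidth is 1.

Treewidth 1.
One optimal decomposition is:
Bags: B1 = {4, 8}  B2 = {4, 5}  B3 = {5, 6}  B4 = {2, 6}  B5 = {0, 2}  B6 = {0, 7}  B7 = {3, 7}  B8 = {1, 3}
Tree: B1–B2, B2–B3, B3–B4, B4–B5, B5–B6, B6–B7, B7–B8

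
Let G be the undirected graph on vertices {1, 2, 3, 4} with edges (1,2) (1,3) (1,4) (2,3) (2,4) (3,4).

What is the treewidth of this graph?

A width-3 tree decomposition is:
Bags: B1 = {1, 2, 3, 4}
Tree: (single bag)
With just one bag of size 4, the width is 4 − 1 = 3, so tw(G) ≤ 3. On the other hand G contains the 4-clique {1, 2, 3, 4}. A clique must lie in a single bag of any decomposition, so no decomposition can have width below 3. Hence tw(G) = 3 exactly.

3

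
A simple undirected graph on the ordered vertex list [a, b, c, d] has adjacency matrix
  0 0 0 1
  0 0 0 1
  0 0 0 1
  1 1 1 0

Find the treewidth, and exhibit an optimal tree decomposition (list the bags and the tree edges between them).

Treewidth 1.
Bags: B1 = {c, d}  B2 = {b, d}  B3 = {a, d}
Tree: B1–B2, B2–B3

Every bag has size at most 2, so the width is 2 − 1 = 1 and tw(G) ≤ 1. G has an edge, so its treewidth is at least 1. Hence tw(G) = 1 exactly.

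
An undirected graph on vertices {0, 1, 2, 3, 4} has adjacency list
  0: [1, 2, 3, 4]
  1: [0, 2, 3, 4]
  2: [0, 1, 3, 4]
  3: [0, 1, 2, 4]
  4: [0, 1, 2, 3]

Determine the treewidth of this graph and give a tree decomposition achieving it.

Treewidth 4.
One optimal decomposition is:
Bags: B1 = {0, 1, 2, 3, 4}
Tree: (single bag)

A single bag containing all 5 vertices is trivially a valid decomposition of width 4. On the other hand G contains the 5-clique {0, 1, 2, 3, 4}. A clique must lie in a single bag of any decomposition, so no decomposition can have width below 4. Hence tw(G) = 4 exactly.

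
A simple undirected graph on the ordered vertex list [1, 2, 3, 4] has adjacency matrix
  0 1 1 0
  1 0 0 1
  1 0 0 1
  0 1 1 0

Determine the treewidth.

2

A width-2 tree decomposition is:
Bags: B1 = {2, 3, 4}  B2 = {1, 2, 3}
Tree: B1–B2
Every bag has size at most 3, so the width is 3 − 1 = 2 and tw(G) ≤ 2. Since 2–4–3–1–2 is a cycle in G, G is not acyclic. Forests are exactly the graphs of treewidth ≤ 1, so tw(G) ≥ 2. Hence tw(G) = 2 exactly.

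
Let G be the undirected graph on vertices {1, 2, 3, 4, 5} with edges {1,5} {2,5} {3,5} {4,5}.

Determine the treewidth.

1

A width-1 tree decomposition is:
Bags: B1 = {2, 5}  B2 = {4, 5}  B3 = {1, 5}  B4 = {3, 5}
Tree: B1–B2, B1–B3, B1–B4
The largest bag has 2 vertices, giving width 1; this decomposition certifies tw(G) ≤ 1. Since G has at least one edge (e.g. 5–2), it is not an edgeless graph, so tw(G) ≥ 1. The upper and lower bounds meet at 1, so that is the treewidth.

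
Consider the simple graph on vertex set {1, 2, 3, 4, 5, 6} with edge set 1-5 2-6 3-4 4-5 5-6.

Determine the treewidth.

A width-1 tree decomposition is:
Bags: B1 = {2, 6}  B2 = {5, 6}  B3 = {1, 5}  B4 = {4, 5}  B5 = {3, 4}
Tree: B1–B2, B2–B3, B3–B4, B4–B5
Each bag holds 2 vertices, so the decomposition has width 1, which upper-bounds the treewidth. G has an edge, so its treewidth is at least 1. Hence tw(G) = 1 exactly.

1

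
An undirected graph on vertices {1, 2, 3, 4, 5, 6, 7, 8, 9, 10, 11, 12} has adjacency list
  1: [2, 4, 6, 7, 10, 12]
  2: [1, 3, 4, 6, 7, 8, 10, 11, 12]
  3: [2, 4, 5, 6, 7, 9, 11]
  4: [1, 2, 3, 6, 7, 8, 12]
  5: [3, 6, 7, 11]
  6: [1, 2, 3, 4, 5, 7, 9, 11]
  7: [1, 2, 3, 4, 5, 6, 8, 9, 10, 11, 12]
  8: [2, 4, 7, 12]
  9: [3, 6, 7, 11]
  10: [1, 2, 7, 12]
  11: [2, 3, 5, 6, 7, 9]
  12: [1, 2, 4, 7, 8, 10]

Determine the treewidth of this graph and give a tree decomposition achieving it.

The largest bag has 5 vertices, giving width 4; this decomposition certifies tw(G) ≤ 4. Conversely, {3, 6, 7, 9, 11} is a clique of size 5, and the vertices of any clique must share a bag in every tree decomposition; so some bag has ≥ 5 vertices and tw(G) ≥ 4. Combining the bounds, tw(G) = 4.

Treewidth 4.
One optimal decomposition is:
Bags: B1 = {2, 3, 6, 7, 11}  B2 = {2, 3, 4, 6, 7}  B3 = {1, 2, 4, 6, 7}  B4 = {1, 2, 4, 7, 12}  B5 = {3, 5, 6, 7, 11}  B6 = {1, 2, 7, 10, 12}  B7 = {3, 6, 7, 9, 11}  B8 = {2, 4, 7, 8, 12}
Tree: B1–B2, B2–B3, B3–B4, B1–B5, B4–B6, B1–B7, B4–B8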